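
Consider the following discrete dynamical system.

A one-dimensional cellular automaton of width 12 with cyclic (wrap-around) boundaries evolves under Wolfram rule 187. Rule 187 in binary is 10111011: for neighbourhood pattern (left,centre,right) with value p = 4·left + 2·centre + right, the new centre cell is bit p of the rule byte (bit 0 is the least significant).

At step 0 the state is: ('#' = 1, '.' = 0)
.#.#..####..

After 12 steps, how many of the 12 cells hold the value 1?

[0] .#.#..####..
[1] #.#.#####.##
[2] .#.#####.###
[3] #.#####.###.
[4] .#####.###.#
[5] #####.###.#.
[6] ####.###.#.#
[7] ###.###.#.##
[8] ##.###.#.###
[9] #.###.#.####
[10] .###.#.#####
[11] ###.#.#####.
[12] ##.#.#####.#

9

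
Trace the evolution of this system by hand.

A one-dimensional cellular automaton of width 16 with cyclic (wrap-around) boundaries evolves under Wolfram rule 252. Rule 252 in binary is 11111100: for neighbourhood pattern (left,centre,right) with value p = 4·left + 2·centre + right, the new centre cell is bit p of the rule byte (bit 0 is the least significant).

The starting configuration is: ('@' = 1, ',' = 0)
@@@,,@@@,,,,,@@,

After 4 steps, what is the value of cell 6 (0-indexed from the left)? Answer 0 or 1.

1

k=0  @@@,,@@@,,,,,@@,
k=1  @@@@,@@@@,,,,@@@
k=2  @@@@@@@@@@,,,@@@
k=3  @@@@@@@@@@@,,@@@
k=4  @@@@@@@@@@@@,@@@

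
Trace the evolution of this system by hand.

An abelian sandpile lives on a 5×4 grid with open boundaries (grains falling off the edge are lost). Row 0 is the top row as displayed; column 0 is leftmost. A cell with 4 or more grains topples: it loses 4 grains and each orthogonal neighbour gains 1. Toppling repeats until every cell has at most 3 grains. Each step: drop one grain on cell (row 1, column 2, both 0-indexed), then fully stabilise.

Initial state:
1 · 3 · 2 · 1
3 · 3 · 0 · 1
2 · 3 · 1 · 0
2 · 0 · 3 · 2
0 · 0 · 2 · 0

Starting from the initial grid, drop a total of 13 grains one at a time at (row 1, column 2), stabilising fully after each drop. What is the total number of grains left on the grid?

37

t=0: 1 · 3 · 2 · 1
3 · 3 · 0 · 1
2 · 3 · 1 · 0
2 · 0 · 3 · 2
0 · 0 · 2 · 0
t=1: 1 · 3 · 2 · 1
3 · 3 · 1 · 1
2 · 3 · 1 · 0
2 · 0 · 3 · 2
0 · 0 · 2 · 0
t=2: 1 · 3 · 2 · 1
3 · 3 · 2 · 1
2 · 3 · 1 · 0
2 · 0 · 3 · 2
0 · 0 · 2 · 0
t=3: 1 · 3 · 2 · 1
3 · 3 · 3 · 1
2 · 3 · 1 · 0
2 · 0 · 3 · 2
0 · 0 · 2 · 0
t=4: 3 · 1 · 0 · 2
1 · 3 · 2 · 2
0 · 1 · 3 · 0
3 · 1 · 3 · 2
0 · 0 · 2 · 0
t=5: 3 · 1 · 0 · 2
1 · 3 · 3 · 2
0 · 1 · 3 · 0
3 · 1 · 3 · 2
0 · 0 · 2 · 0
t=6: 3 · 2 · 1 · 2
2 · 0 · 2 · 3
0 · 3 · 1 · 1
3 · 2 · 0 · 3
0 · 0 · 3 · 0
t=7: 3 · 2 · 1 · 2
2 · 0 · 3 · 3
0 · 3 · 1 · 1
3 · 2 · 0 · 3
0 · 0 · 3 · 0
t=8: 3 · 2 · 2 · 3
2 · 1 · 1 · 0
0 · 3 · 2 · 2
3 · 2 · 0 · 3
0 · 0 · 3 · 0
t=9: 3 · 2 · 2 · 3
2 · 1 · 2 · 0
0 · 3 · 2 · 2
3 · 2 · 0 · 3
0 · 0 · 3 · 0
t=10: 3 · 2 · 2 · 3
2 · 1 · 3 · 0
0 · 3 · 2 · 2
3 · 2 · 0 · 3
0 · 0 · 3 · 0
t=11: 3 · 2 · 3 · 3
2 · 2 · 0 · 1
0 · 3 · 3 · 2
3 · 2 · 0 · 3
0 · 0 · 3 · 0
t=12: 3 · 2 · 3 · 3
2 · 2 · 1 · 1
0 · 3 · 3 · 2
3 · 2 · 0 · 3
0 · 0 · 3 · 0
t=13: 3 · 2 · 3 · 3
2 · 2 · 2 · 1
0 · 3 · 3 · 2
3 · 2 · 0 · 3
0 · 0 · 3 · 0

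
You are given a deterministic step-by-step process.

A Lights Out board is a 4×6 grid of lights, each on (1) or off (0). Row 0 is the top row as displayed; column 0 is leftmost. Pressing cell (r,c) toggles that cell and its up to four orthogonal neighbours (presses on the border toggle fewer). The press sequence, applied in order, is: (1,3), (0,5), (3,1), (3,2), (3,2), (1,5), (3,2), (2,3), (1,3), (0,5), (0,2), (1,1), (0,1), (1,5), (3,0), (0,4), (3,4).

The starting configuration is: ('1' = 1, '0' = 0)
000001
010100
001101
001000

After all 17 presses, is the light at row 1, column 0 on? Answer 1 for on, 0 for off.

step 0: 000001
010100
001101
001000
step 1: 000101
011010
001001
001000
step 2: 000110
011011
001001
001000
step 3: 000110
011011
011001
110000
step 4: 000110
011011
010001
101100
step 5: 000110
011011
011001
110000
step 6: 000111
011000
011000
110000
step 7: 000111
011000
010000
101100
step 8: 000111
011100
011110
101000
step 9: 000011
010010
011010
101000
step 10: 000000
010011
011010
101000
step 11: 011100
011011
011010
101000
step 12: 001100
100011
001010
101000
step 13: 110100
110011
001010
101000
step 14: 110101
110000
001011
101000
step 15: 110101
110000
101011
011000
step 16: 110010
110010
101011
011000
step 17: 110010
110010
101001
011111

1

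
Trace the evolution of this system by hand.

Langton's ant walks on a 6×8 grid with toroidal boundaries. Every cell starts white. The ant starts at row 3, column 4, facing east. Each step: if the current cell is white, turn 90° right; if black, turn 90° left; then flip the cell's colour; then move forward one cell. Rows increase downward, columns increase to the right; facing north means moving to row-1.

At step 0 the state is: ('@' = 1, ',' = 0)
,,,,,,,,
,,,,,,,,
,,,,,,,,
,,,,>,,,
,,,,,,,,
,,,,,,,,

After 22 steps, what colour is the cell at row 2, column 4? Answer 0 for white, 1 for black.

0

t=0: ,,,,,,,,
,,,,,,,,
,,,,,,,,
,,,,>,,,
,,,,,,,,
,,,,,,,,
t=1: ,,,,,,,,
,,,,,,,,
,,,,,,,,
,,,,@,,,
,,,,v,,,
,,,,,,,,
t=2: ,,,,,,,,
,,,,,,,,
,,,,,,,,
,,,,@,,,
,,,<@,,,
,,,,,,,,
t=3: ,,,,,,,,
,,,,,,,,
,,,,,,,,
,,,^@,,,
,,,@@,,,
,,,,,,,,
t=4: ,,,,,,,,
,,,,,,,,
,,,,,,,,
,,,@>,,,
,,,@@,,,
,,,,,,,,
t=5: ,,,,,,,,
,,,,,,,,
,,,,^,,,
,,,@,,,,
,,,@@,,,
,,,,,,,,
t=6: ,,,,,,,,
,,,,,,,,
,,,,@>,,
,,,@,,,,
,,,@@,,,
,,,,,,,,
t=7: ,,,,,,,,
,,,,,,,,
,,,,@@,,
,,,@,v,,
,,,@@,,,
,,,,,,,,
t=8: ,,,,,,,,
,,,,,,,,
,,,,@@,,
,,,@<@,,
,,,@@,,,
,,,,,,,,
t=9: ,,,,,,,,
,,,,,,,,
,,,,^@,,
,,,@@@,,
,,,@@,,,
,,,,,,,,
t=10: ,,,,,,,,
,,,,,,,,
,,,<,@,,
,,,@@@,,
,,,@@,,,
,,,,,,,,
t=11: ,,,,,,,,
,,,^,,,,
,,,@,@,,
,,,@@@,,
,,,@@,,,
,,,,,,,,
t=12: ,,,,,,,,
,,,@>,,,
,,,@,@,,
,,,@@@,,
,,,@@,,,
,,,,,,,,
t=13: ,,,,,,,,
,,,@@,,,
,,,@v@,,
,,,@@@,,
,,,@@,,,
,,,,,,,,
t=14: ,,,,,,,,
,,,@@,,,
,,,<@@,,
,,,@@@,,
,,,@@,,,
,,,,,,,,
t=15: ,,,,,,,,
,,,@@,,,
,,,,@@,,
,,,v@@,,
,,,@@,,,
,,,,,,,,
t=16: ,,,,,,,,
,,,@@,,,
,,,,@@,,
,,,,>@,,
,,,@@,,,
,,,,,,,,
t=17: ,,,,,,,,
,,,@@,,,
,,,,^@,,
,,,,,@,,
,,,@@,,,
,,,,,,,,
t=18: ,,,,,,,,
,,,@@,,,
,,,<,@,,
,,,,,@,,
,,,@@,,,
,,,,,,,,
t=19: ,,,,,,,,
,,,^@,,,
,,,@,@,,
,,,,,@,,
,,,@@,,,
,,,,,,,,
t=20: ,,,,,,,,
,,<,@,,,
,,,@,@,,
,,,,,@,,
,,,@@,,,
,,,,,,,,
t=21: ,,^,,,,,
,,@,@,,,
,,,@,@,,
,,,,,@,,
,,,@@,,,
,,,,,,,,
t=22: ,,@>,,,,
,,@,@,,,
,,,@,@,,
,,,,,@,,
,,,@@,,,
,,,,,,,,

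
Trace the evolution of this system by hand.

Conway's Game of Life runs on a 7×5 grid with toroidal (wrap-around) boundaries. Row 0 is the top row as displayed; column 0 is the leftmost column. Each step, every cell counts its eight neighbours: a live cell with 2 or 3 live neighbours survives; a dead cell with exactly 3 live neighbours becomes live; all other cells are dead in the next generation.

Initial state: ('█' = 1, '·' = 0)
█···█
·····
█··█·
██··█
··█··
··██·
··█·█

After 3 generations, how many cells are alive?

2

[0] █···█
·····
█··█·
██··█
··█··
··██·
··█·█
[1] █··██
█····
██···
█████
█·█·█
·██··
███·█
[2] ··██·
·····
···█·
·····
·····
·····
·····
[3] ·····
··██·
·····
·····
·····
·····
·····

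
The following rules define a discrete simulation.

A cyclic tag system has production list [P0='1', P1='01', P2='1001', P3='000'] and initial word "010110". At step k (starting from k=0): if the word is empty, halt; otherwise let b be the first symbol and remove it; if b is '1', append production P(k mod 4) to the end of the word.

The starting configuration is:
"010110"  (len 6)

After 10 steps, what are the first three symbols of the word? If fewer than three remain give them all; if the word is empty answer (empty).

t=0: "010110"  (len 6)
t=1: "10110"  (len 5)
t=2: "011001"  (len 6)
t=3: "11001"  (len 5)
t=4: "1001000"  (len 7)
t=5: "0010001"  (len 7)
t=6: "010001"  (len 6)
t=7: "10001"  (len 5)
t=8: "0001000"  (len 7)
t=9: "001000"  (len 6)
t=10: "01000"  (len 5)

010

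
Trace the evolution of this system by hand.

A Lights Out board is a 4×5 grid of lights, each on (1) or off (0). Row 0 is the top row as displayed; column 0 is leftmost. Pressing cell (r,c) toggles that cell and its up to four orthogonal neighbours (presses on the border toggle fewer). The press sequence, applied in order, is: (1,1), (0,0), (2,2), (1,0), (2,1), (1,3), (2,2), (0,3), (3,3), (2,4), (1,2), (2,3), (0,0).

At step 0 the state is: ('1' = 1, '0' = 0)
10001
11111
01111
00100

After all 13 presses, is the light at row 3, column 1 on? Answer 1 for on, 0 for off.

1

step 0: 10001
11111
01111
00100
step 1: 11001
00011
00111
00100
step 2: 00001
10011
00111
00100
step 3: 00001
10111
01001
00000
step 4: 10001
01111
11001
00000
step 5: 10001
00111
00101
01000
step 6: 10011
00000
00111
01000
step 7: 10011
00100
01001
01100
step 8: 10100
00110
01001
01100
step 9: 10100
00110
01011
01011
step 10: 10100
00111
01000
01010
step 11: 10000
01001
01100
01010
step 12: 10000
01011
01011
01000
step 13: 01000
11011
01011
01000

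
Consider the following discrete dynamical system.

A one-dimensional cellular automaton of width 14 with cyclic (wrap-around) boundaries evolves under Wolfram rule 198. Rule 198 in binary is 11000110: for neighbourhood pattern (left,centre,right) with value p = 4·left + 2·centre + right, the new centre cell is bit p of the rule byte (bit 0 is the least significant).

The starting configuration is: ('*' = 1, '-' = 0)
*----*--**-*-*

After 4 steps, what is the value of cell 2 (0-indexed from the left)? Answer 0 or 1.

0) *----*--**-*-*
1) *---**-*-*-*--
2) *--*-*-*-*-*-*
3) *-**-*-*-*-*--
4) *--*-*-*-*-*-*

0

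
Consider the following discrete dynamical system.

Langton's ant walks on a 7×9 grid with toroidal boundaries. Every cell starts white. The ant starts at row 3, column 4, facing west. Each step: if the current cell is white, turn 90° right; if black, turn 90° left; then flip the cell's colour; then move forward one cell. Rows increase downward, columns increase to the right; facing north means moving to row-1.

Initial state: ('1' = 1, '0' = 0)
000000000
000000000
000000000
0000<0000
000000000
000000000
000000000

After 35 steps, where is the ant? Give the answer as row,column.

[0] 000000000
000000000
000000000
0000<0000
000000000
000000000
000000000
[1] 000000000
000000000
0000^0000
000010000
000000000
000000000
000000000
[2] 000000000
000000000
00001>000
000010000
000000000
000000000
000000000
[3] 000000000
000000000
000011000
00001v000
000000000
000000000
000000000
[4] 000000000
000000000
000011000
0000<1000
000000000
000000000
000000000
[5] 000000000
000000000
000011000
000001000
0000v0000
000000000
000000000
[6] 000000000
000000000
000011000
000001000
000<10000
000000000
000000000
[7] 000000000
000000000
000011000
000^01000
000110000
000000000
000000000
[8] 000000000
000000000
000011000
0001>1000
000110000
000000000
000000000
[9] 000000000
000000000
000011000
000111000
0001v0000
000000000
000000000
[10] 000000000
000000000
000011000
000111000
00010>000
000000000
000000000
[11] 000000000
000000000
000011000
000111000
000101000
00000v000
000000000
[12] 000000000
000000000
000011000
000111000
000101000
0000<1000
000000000
[13] 000000000
000000000
000011000
000111000
0001^1000
000011000
000000000
[14] 000000000
000000000
000011000
000111000
00011>000
000011000
000000000
[15] 000000000
000000000
000011000
00011^000
000110000
000011000
000000000
[16] 000000000
000000000
000011000
0001<0000
000110000
000011000
000000000
[17] 000000000
000000000
000011000
000100000
0001v0000
000011000
000000000
[18] 000000000
000000000
000011000
000100000
00010>000
000011000
000000000
[19] 000000000
000000000
000011000
000100000
000101000
00001v000
000000000
[20] 000000000
000000000
000011000
000100000
000101000
000010>00
000000000
[21] 000000000
000000000
000011000
000100000
000101000
000010100
000000v00
[22] 000000000
000000000
000011000
000100000
000101000
000010100
00000<100
[23] 000000000
000000000
000011000
000100000
000101000
00001^100
000001100
[24] 000000000
000000000
000011000
000100000
000101000
000011>00
000001100
[25] 000000000
000000000
000011000
000100000
000101^00
000011000
000001100
[26] 000000000
000000000
000011000
000100000
0001011>0
000011000
000001100
[27] 000000000
000000000
000011000
000100000
000101110
0000110v0
000001100
[28] 000000000
000000000
000011000
000100000
000101110
000011<10
000001100
[29] 000000000
000000000
000011000
000100000
000101^10
000011110
000001100
[30] 000000000
000000000
000011000
000100000
00010<010
000011110
000001100
[31] 000000000
000000000
000011000
000100000
000100010
00001v110
000001100
[32] 000000000
000000000
000011000
000100000
000100010
000010>10
000001100
[33] 000000000
000000000
000011000
000100000
000100^10
000010010
000001100
[34] 000000000
000000000
000011000
000100000
0001001>0
000010010
000001100
[35] 000000000
000000000
000011000
0001000^0
000100100
000010010
000001100

3,7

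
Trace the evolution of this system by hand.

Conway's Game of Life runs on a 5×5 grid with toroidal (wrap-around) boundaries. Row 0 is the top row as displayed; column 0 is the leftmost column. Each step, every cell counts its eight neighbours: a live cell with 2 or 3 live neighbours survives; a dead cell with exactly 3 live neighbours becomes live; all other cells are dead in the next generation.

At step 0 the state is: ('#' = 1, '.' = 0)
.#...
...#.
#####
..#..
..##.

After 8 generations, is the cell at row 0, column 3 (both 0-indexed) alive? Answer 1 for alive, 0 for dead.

0) .#...
...#.
#####
..#..
..##.
1) ...#.
...#.
##..#
#....
.###.
2) ...##
#.##.
##..#
...#.
.####
3) .....
..#..
##...
.....
#....
4) .....
.#...
.#...
##...
.....
5) .....
.....
.##..
##...
.....
6) .....
.....
###..
###..
.....
7) .....
.#...
#.#..
#.#..
.#...
8) .....
.#...
#.#..
#.#..
.#...

0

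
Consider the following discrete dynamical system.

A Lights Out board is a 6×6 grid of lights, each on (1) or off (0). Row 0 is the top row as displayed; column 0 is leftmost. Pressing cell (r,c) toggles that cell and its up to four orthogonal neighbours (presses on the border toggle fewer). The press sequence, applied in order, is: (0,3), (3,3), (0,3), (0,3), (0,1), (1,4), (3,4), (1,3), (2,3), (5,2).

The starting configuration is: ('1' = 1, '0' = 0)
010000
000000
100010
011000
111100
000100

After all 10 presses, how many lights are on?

15

step 0: 010000
000000
100010
011000
111100
000100
step 1: 011110
000100
100010
011000
111100
000100
step 2: 011110
000100
100110
010110
111000
000100
step 3: 010000
000000
100110
010110
111000
000100
step 4: 011110
000100
100110
010110
111000
000100
step 5: 100110
010100
100110
010110
111000
000100
step 6: 100100
010011
100100
010110
111000
000100
step 7: 100100
010011
100110
010001
111010
000100
step 8: 100000
011101
100010
010001
111010
000100
step 9: 100000
011001
101100
010101
111010
000100
step 10: 100000
011001
101100
010101
110010
011000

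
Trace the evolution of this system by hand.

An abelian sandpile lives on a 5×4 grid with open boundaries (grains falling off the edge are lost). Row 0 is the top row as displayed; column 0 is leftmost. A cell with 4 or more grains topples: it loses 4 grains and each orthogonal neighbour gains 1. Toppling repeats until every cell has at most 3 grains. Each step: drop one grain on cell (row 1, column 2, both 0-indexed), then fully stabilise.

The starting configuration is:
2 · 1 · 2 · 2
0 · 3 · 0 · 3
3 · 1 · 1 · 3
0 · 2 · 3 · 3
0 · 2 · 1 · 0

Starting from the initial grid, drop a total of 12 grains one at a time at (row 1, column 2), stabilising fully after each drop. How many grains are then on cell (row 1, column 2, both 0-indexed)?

k=0  2 · 1 · 2 · 2
0 · 3 · 0 · 3
3 · 1 · 1 · 3
0 · 2 · 3 · 3
0 · 2 · 1 · 0
k=1  2 · 1 · 2 · 2
0 · 3 · 1 · 3
3 · 1 · 1 · 3
0 · 2 · 3 · 3
0 · 2 · 1 · 0
k=2  2 · 1 · 2 · 2
0 · 3 · 2 · 3
3 · 1 · 1 · 3
0 · 2 · 3 · 3
0 · 2 · 1 · 0
k=3  2 · 1 · 2 · 2
0 · 3 · 3 · 3
3 · 1 · 1 · 3
0 · 2 · 3 · 3
0 · 2 · 1 · 0
k=4  2 · 2 · 3 · 3
1 · 0 · 3 · 1
3 · 3 · 0 · 2
0 · 3 · 1 · 1
0 · 2 · 2 · 1
k=5  2 · 3 · 1 · 0
1 · 1 · 1 · 3
3 · 3 · 1 · 2
0 · 3 · 1 · 1
0 · 2 · 2 · 1
k=6  2 · 3 · 1 · 0
1 · 1 · 2 · 3
3 · 3 · 1 · 2
0 · 3 · 1 · 1
0 · 2 · 2 · 1
k=7  2 · 3 · 1 · 0
1 · 1 · 3 · 3
3 · 3 · 1 · 2
0 · 3 · 1 · 1
0 · 2 · 2 · 1
k=8  2 · 3 · 2 · 1
1 · 2 · 1 · 0
3 · 3 · 2 · 3
0 · 3 · 1 · 1
0 · 2 · 2 · 1
k=9  2 · 3 · 2 · 1
1 · 2 · 2 · 0
3 · 3 · 2 · 3
0 · 3 · 1 · 1
0 · 2 · 2 · 1
k=10  2 · 3 · 2 · 1
1 · 2 · 3 · 0
3 · 3 · 2 · 3
0 · 3 · 1 · 1
0 · 2 · 2 · 1
k=11  2 · 3 · 3 · 1
1 · 3 · 0 · 1
3 · 3 · 3 · 3
0 · 3 · 1 · 1
0 · 2 · 2 · 1
k=12  2 · 3 · 3 · 1
1 · 3 · 1 · 1
3 · 3 · 3 · 3
0 · 3 · 1 · 1
0 · 2 · 2 · 1

1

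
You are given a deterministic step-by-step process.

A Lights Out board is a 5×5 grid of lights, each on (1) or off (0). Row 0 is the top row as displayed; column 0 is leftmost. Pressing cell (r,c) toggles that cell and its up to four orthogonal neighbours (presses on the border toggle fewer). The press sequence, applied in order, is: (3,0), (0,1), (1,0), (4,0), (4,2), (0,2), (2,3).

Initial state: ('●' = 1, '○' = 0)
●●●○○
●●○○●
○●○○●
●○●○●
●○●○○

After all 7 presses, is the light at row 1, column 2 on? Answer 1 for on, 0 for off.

0) ●●●○○
●●○○●
○●○○●
●○●○●
●○●○○
1) ●●●○○
●●○○●
●●○○●
○●●○●
○○●○○
2) ○○○○○
●○○○●
●●○○●
○●●○●
○○●○○
3) ●○○○○
○●○○●
○●○○●
○●●○●
○○●○○
4) ●○○○○
○●○○●
○●○○●
●●●○●
●●●○○
5) ●○○○○
○●○○●
○●○○●
●●○○●
●○○●○
6) ●●●●○
○●●○●
○●○○●
●●○○●
●○○●○
7) ●●●●○
○●●●●
○●●●○
●●○●●
●○○●○

1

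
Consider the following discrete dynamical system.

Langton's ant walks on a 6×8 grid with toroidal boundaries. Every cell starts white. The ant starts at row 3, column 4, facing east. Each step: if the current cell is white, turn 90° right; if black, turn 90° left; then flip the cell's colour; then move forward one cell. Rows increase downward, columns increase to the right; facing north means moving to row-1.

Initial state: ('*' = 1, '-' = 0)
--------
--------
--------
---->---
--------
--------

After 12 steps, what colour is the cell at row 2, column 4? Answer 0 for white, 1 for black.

0

t=0: --------
--------
--------
---->---
--------
--------
t=1: --------
--------
--------
----*---
----v---
--------
t=2: --------
--------
--------
----*---
---<*---
--------
t=3: --------
--------
--------
---^*---
---**---
--------
t=4: --------
--------
--------
---*>---
---**---
--------
t=5: --------
--------
----^---
---*----
---**---
--------
t=6: --------
--------
----*>--
---*----
---**---
--------
t=7: --------
--------
----**--
---*-v--
---**---
--------
t=8: --------
--------
----**--
---*<*--
---**---
--------
t=9: --------
--------
----^*--
---***--
---**---
--------
t=10: --------
--------
---<-*--
---***--
---**---
--------
t=11: --------
---^----
---*-*--
---***--
---**---
--------
t=12: --------
---*>---
---*-*--
---***--
---**---
--------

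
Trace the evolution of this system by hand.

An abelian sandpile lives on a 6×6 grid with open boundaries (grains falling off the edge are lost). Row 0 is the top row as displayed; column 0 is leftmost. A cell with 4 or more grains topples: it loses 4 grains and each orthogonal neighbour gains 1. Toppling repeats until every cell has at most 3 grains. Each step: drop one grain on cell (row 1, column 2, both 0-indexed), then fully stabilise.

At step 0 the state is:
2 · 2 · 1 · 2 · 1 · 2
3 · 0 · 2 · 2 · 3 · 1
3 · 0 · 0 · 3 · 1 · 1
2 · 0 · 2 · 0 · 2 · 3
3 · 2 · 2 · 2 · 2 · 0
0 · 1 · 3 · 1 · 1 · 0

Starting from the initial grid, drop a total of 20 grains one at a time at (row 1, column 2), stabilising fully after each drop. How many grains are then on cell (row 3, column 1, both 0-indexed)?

[0] 2 · 2 · 1 · 2 · 1 · 2
3 · 0 · 2 · 2 · 3 · 1
3 · 0 · 0 · 3 · 1 · 1
2 · 0 · 2 · 0 · 2 · 3
3 · 2 · 2 · 2 · 2 · 0
0 · 1 · 3 · 1 · 1 · 0
[1] 2 · 2 · 1 · 2 · 1 · 2
3 · 0 · 3 · 2 · 3 · 1
3 · 0 · 0 · 3 · 1 · 1
2 · 0 · 2 · 0 · 2 · 3
3 · 2 · 2 · 2 · 2 · 0
0 · 1 · 3 · 1 · 1 · 0
[2] 2 · 2 · 2 · 2 · 1 · 2
3 · 1 · 0 · 3 · 3 · 1
3 · 0 · 1 · 3 · 1 · 1
2 · 0 · 2 · 0 · 2 · 3
3 · 2 · 2 · 2 · 2 · 0
0 · 1 · 3 · 1 · 1 · 0
[3] 2 · 2 · 2 · 2 · 1 · 2
3 · 1 · 1 · 3 · 3 · 1
3 · 0 · 1 · 3 · 1 · 1
2 · 0 · 2 · 0 · 2 · 3
3 · 2 · 2 · 2 · 2 · 0
0 · 1 · 3 · 1 · 1 · 0
[4] 2 · 2 · 2 · 2 · 1 · 2
3 · 1 · 2 · 3 · 3 · 1
3 · 0 · 1 · 3 · 1 · 1
2 · 0 · 2 · 0 · 2 · 3
3 · 2 · 2 · 2 · 2 · 0
0 · 1 · 3 · 1 · 1 · 0
[5] 2 · 2 · 2 · 2 · 1 · 2
3 · 1 · 3 · 3 · 3 · 1
3 · 0 · 1 · 3 · 1 · 1
2 · 0 · 2 · 0 · 2 · 3
3 · 2 · 2 · 2 · 2 · 0
0 · 1 · 3 · 1 · 1 · 0
[6] 2 · 2 · 3 · 3 · 2 · 2
3 · 2 · 1 · 2 · 0 · 2
3 · 0 · 3 · 0 · 3 · 1
2 · 0 · 2 · 1 · 2 · 3
3 · 2 · 2 · 2 · 2 · 0
0 · 1 · 3 · 1 · 1 · 0
[7] 2 · 2 · 3 · 3 · 2 · 2
3 · 2 · 2 · 2 · 0 · 2
3 · 0 · 3 · 0 · 3 · 1
2 · 0 · 2 · 1 · 2 · 3
3 · 2 · 2 · 2 · 2 · 0
0 · 1 · 3 · 1 · 1 · 0
[8] 2 · 2 · 3 · 3 · 2 · 2
3 · 2 · 3 · 2 · 0 · 2
3 · 0 · 3 · 0 · 3 · 1
2 · 0 · 2 · 1 · 2 · 3
3 · 2 · 2 · 2 · 2 · 0
0 · 1 · 3 · 1 · 1 · 0
[9] 2 · 3 · 1 · 1 · 3 · 2
3 · 3 · 3 · 0 · 1 · 2
3 · 1 · 0 · 2 · 3 · 1
2 · 0 · 3 · 1 · 2 · 3
3 · 2 · 2 · 2 · 2 · 0
0 · 1 · 3 · 1 · 1 · 0
[10] 0 · 1 · 3 · 1 · 3 · 2
2 · 2 · 1 · 1 · 1 · 2
0 · 3 · 1 · 2 · 3 · 1
3 · 0 · 3 · 1 · 2 · 3
3 · 2 · 2 · 2 · 2 · 0
0 · 1 · 3 · 1 · 1 · 0
[11] 0 · 1 · 3 · 1 · 3 · 2
2 · 2 · 2 · 1 · 1 · 2
0 · 3 · 1 · 2 · 3 · 1
3 · 0 · 3 · 1 · 2 · 3
3 · 2 · 2 · 2 · 2 · 0
0 · 1 · 3 · 1 · 1 · 0
[12] 0 · 1 · 3 · 1 · 3 · 2
2 · 2 · 3 · 1 · 1 · 2
0 · 3 · 1 · 2 · 3 · 1
3 · 0 · 3 · 1 · 2 · 3
3 · 2 · 2 · 2 · 2 · 0
0 · 1 · 3 · 1 · 1 · 0
[13] 0 · 2 · 0 · 2 · 3 · 2
2 · 3 · 1 · 2 · 1 · 2
0 · 3 · 2 · 2 · 3 · 1
3 · 0 · 3 · 1 · 2 · 3
3 · 2 · 2 · 2 · 2 · 0
0 · 1 · 3 · 1 · 1 · 0
[14] 0 · 2 · 0 · 2 · 3 · 2
2 · 3 · 2 · 2 · 1 · 2
0 · 3 · 2 · 2 · 3 · 1
3 · 0 · 3 · 1 · 2 · 3
3 · 2 · 2 · 2 · 2 · 0
0 · 1 · 3 · 1 · 1 · 0
[15] 0 · 2 · 0 · 2 · 3 · 2
2 · 3 · 3 · 2 · 1 · 2
0 · 3 · 2 · 2 · 3 · 1
3 · 0 · 3 · 1 · 2 · 3
3 · 2 · 2 · 2 · 2 · 0
0 · 1 · 3 · 1 · 1 · 0
[16] 0 · 3 · 1 · 2 · 3 · 2
3 · 1 · 2 · 3 · 1 · 2
1 · 1 · 1 · 3 · 3 · 1
3 · 2 · 0 · 2 · 2 · 3
3 · 2 · 3 · 2 · 2 · 0
0 · 1 · 3 · 1 · 1 · 0
[17] 0 · 3 · 1 · 2 · 3 · 2
3 · 1 · 3 · 3 · 1 · 2
1 · 1 · 1 · 3 · 3 · 1
3 · 2 · 0 · 2 · 2 · 3
3 · 2 · 3 · 2 · 2 · 0
0 · 1 · 3 · 1 · 1 · 0
[18] 0 · 3 · 2 · 3 · 3 · 2
3 · 2 · 1 · 1 · 3 · 2
1 · 1 · 3 · 1 · 0 · 2
3 · 2 · 0 · 3 · 3 · 3
3 · 2 · 3 · 2 · 2 · 0
0 · 1 · 3 · 1 · 1 · 0
[19] 0 · 3 · 2 · 3 · 3 · 2
3 · 2 · 2 · 1 · 3 · 2
1 · 1 · 3 · 1 · 0 · 2
3 · 2 · 0 · 3 · 3 · 3
3 · 2 · 3 · 2 · 2 · 0
0 · 1 · 3 · 1 · 1 · 0
[20] 0 · 3 · 2 · 3 · 3 · 2
3 · 2 · 3 · 1 · 3 · 2
1 · 1 · 3 · 1 · 0 · 2
3 · 2 · 0 · 3 · 3 · 3
3 · 2 · 3 · 2 · 2 · 0
0 · 1 · 3 · 1 · 1 · 0

2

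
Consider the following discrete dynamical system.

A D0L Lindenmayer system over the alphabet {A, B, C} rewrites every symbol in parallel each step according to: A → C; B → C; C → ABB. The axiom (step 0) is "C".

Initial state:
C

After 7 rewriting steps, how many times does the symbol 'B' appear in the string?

step 0: C
step 1: ABB
step 2: CCC
step 3: ABBABBABB
step 4: CCCCCCCCC
step 5: ABBABBABBABBABBABBABBABBABB
step 6: CCCCCCCCCCCCCCCCCCCCCCCCCCC
step 7: ABBABBABBABBABBABBABBABBABBABBABBABBABBABBABBABBABBABBABBABBABBABBABBABBABBABBABB

54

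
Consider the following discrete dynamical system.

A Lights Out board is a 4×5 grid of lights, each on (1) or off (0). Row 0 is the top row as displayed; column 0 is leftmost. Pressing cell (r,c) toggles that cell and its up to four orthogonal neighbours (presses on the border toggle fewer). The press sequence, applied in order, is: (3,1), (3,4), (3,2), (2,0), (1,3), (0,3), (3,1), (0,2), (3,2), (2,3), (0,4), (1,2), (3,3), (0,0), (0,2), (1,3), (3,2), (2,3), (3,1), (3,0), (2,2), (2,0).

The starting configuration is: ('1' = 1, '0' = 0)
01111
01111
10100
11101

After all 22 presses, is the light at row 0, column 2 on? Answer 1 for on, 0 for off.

[0] 01111
01111
10100
11101
[1] 01111
01111
11100
00001
[2] 01111
01111
11101
00010
[3] 01111
01111
11001
01100
[4] 01111
11111
00001
11100
[5] 01101
11000
00011
11100
[6] 01010
11010
00011
11100
[7] 01010
11010
01011
00000
[8] 00100
11110
01011
00000
[9] 00100
11110
01111
01110
[10] 00100
11100
01000
01100
[11] 00111
11101
01000
01100
[12] 00011
10011
01100
01100
[13] 00011
10011
01110
01011
[14] 11011
00011
01110
01011
[15] 10101
00111
01110
01011
[16] 10111
00000
01100
01011
[17] 10111
00000
01000
00101
[18] 10111
00010
01111
00111
[19] 10111
00010
00111
11011
[20] 10111
00010
10111
00011
[21] 10111
00110
11001
00111
[22] 10111
10110
00001
10111

1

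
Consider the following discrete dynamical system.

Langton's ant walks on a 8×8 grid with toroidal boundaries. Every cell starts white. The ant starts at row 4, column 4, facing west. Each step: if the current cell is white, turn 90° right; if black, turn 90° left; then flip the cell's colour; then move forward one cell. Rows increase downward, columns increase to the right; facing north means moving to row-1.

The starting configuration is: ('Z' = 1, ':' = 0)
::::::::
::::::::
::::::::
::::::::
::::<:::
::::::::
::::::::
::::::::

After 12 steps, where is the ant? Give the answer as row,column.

6,4

[0] ::::::::
::::::::
::::::::
::::::::
::::<:::
::::::::
::::::::
::::::::
[1] ::::::::
::::::::
::::::::
::::^:::
::::Z:::
::::::::
::::::::
::::::::
[2] ::::::::
::::::::
::::::::
::::Z>::
::::Z:::
::::::::
::::::::
::::::::
[3] ::::::::
::::::::
::::::::
::::ZZ::
::::Zv::
::::::::
::::::::
::::::::
[4] ::::::::
::::::::
::::::::
::::ZZ::
::::<Z::
::::::::
::::::::
::::::::
[5] ::::::::
::::::::
::::::::
::::ZZ::
:::::Z::
::::v:::
::::::::
::::::::
[6] ::::::::
::::::::
::::::::
::::ZZ::
:::::Z::
:::<Z:::
::::::::
::::::::
[7] ::::::::
::::::::
::::::::
::::ZZ::
:::^:Z::
:::ZZ:::
::::::::
::::::::
[8] ::::::::
::::::::
::::::::
::::ZZ::
:::Z>Z::
:::ZZ:::
::::::::
::::::::
[9] ::::::::
::::::::
::::::::
::::ZZ::
:::ZZZ::
:::Zv:::
::::::::
::::::::
[10] ::::::::
::::::::
::::::::
::::ZZ::
:::ZZZ::
:::Z:>::
::::::::
::::::::
[11] ::::::::
::::::::
::::::::
::::ZZ::
:::ZZZ::
:::Z:Z::
:::::v::
::::::::
[12] ::::::::
::::::::
::::::::
::::ZZ::
:::ZZZ::
:::Z:Z::
::::<Z::
::::::::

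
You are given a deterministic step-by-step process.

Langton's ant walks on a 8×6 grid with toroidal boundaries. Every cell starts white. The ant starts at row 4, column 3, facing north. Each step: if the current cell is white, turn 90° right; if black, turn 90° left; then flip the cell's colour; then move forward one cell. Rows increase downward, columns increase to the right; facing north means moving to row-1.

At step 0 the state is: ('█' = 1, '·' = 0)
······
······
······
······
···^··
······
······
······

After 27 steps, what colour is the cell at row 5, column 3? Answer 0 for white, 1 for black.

0

k=0  ······
······
······
······
···^··
······
······
······
k=1  ······
······
······
······
···█>·
······
······
······
k=2  ······
······
······
······
···██·
····v·
······
······
k=3  ······
······
······
······
···██·
···<█·
······
······
k=4  ······
······
······
······
···^█·
···██·
······
······
k=5  ······
······
······
······
··<·█·
···██·
······
······
k=6  ······
······
······
··^···
··█·█·
···██·
······
······
k=7  ······
······
······
··█>··
··█·█·
···██·
······
······
k=8  ······
······
······
··██··
··█v█·
···██·
······
······
k=9  ······
······
······
··██··
··<██·
···██·
······
······
k=10  ······
······
······
··██··
···██·
··v██·
······
······
k=11  ······
······
······
··██··
···██·
·<███·
······
······
k=12  ······
······
······
··██··
·^·██·
·████·
······
······
k=13  ······
······
······
··██··
·█>██·
·████·
······
······
k=14  ······
······
······
··██··
·████·
·█v██·
······
······
k=15  ······
······
······
··██··
·████·
·█·>█·
······
······
k=16  ······
······
······
··██··
·██^█·
·█··█·
······
······
k=17  ······
······
······
··██··
·█<·█·
·█··█·
······
······
k=18  ······
······
······
··██··
·█··█·
·█v·█·
······
······
k=19  ······
······
······
··██··
·█··█·
·<█·█·
······
······
k=20  ······
······
······
··██··
·█··█·
··█·█·
·v····
······
k=21  ······
······
······
··██··
·█··█·
··█·█·
<█····
······
k=22  ······
······
······
··██··
·█··█·
^·█·█·
██····
······
k=23  ······
······
······
··██··
·█··█·
█>█·█·
██····
······
k=24  ······
······
······
··██··
·█··█·
███·█·
█v····
······
k=25  ······
······
······
··██··
·█··█·
███·█·
█·>···
······
k=26  ······
······
······
··██··
·█··█·
███·█·
█·█···
··v···
k=27  ······
······
······
··██··
·█··█·
███·█·
█·█···
·<█···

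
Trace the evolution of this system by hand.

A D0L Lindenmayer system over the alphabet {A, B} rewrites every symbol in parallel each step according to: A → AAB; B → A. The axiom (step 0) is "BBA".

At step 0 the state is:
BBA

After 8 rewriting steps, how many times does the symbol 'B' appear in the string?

[0] BBA
[1] AAAAB
[2] AABAABAABAABA
[3] AABAABAAABAABAAABAABAAABAABAAAB
[4] AABAABAAABAABAAABAABAABAAABAABAAABAABAABAAABAABAAABAABAABAAABAABAAABAABAABA
[5] AABAABAAABAABAAABAABAABAAABAABAAABAABAABAAABAABAAABAABAAAB…AABAABAAABAABAAABAABAABAAABAABAAABAABAABAAABAABAAABAABAAAB  (len 181)
[6] AABAABAAABAABAAABAABAABAAABAABAAABAABAABAAABAABAAABAABAAAB…AABAABAAABAABAAABAABAABAAABAABAAABAABAABAAABAABAAABAABAABA  (len 437)
[7] AABAABAAABAABAAABAABAABAAABAABAAABAABAABAAABAABAAABAABAAAB…AABAABAAABAABAAABAABAABAAABAABAAABAABAABAAABAABAAABAABAAAB  (len 1055)
[8] AABAABAAABAABAAABAABAABAAABAABAAABAABAABAAABAABAAABAABAAAB…AABAABAAABAABAAABAABAABAAABAABAAABAABAABAAABAABAAABAABAABA  (len 2547)

746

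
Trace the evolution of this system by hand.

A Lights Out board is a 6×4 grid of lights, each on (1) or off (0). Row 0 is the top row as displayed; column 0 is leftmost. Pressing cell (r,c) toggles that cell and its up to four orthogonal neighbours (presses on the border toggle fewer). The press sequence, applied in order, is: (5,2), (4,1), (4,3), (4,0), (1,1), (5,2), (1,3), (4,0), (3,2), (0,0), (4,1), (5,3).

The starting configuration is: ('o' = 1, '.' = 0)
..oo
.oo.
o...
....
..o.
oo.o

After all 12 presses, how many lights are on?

15

step 0: ..oo
.oo.
o...
....
..o.
oo.o
step 1: ..oo
.oo.
o...
....
....
o.o.
step 2: ..oo
.oo.
o...
.o..
ooo.
ooo.
step 3: ..oo
.oo.
o...
.o.o
oo.o
oooo
step 4: ..oo
.oo.
o...
oo.o
...o
.ooo
step 5: .ooo
o...
oo..
oo.o
...o
.ooo
step 6: .ooo
o...
oo..
oo.o
..oo
....
step 7: .oo.
o.oo
oo.o
oo.o
..oo
....
step 8: .oo.
o.oo
oo.o
.o.o
oooo
o...
step 9: .oo.
o.oo
oooo
..o.
oo.o
o...
step 10: o.o.
..oo
oooo
..o.
oo.o
o...
step 11: o.o.
..oo
oooo
.oo.
..oo
oo..
step 12: o.o.
..oo
oooo
.oo.
..o.
oooo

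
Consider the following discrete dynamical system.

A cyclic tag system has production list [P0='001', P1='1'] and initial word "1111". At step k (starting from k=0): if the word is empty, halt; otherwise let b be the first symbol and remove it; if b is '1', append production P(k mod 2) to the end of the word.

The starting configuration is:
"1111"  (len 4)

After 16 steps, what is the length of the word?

8

t=0: "1111"  (len 4)
t=1: "111001"  (len 6)
t=2: "110011"  (len 6)
t=3: "10011001"  (len 8)
t=4: "00110011"  (len 8)
t=5: "0110011"  (len 7)
t=6: "110011"  (len 6)
t=7: "10011001"  (len 8)
t=8: "00110011"  (len 8)
t=9: "0110011"  (len 7)
t=10: "110011"  (len 6)
t=11: "10011001"  (len 8)
t=12: "00110011"  (len 8)
t=13: "0110011"  (len 7)
t=14: "110011"  (len 6)
t=15: "10011001"  (len 8)
t=16: "00110011"  (len 8)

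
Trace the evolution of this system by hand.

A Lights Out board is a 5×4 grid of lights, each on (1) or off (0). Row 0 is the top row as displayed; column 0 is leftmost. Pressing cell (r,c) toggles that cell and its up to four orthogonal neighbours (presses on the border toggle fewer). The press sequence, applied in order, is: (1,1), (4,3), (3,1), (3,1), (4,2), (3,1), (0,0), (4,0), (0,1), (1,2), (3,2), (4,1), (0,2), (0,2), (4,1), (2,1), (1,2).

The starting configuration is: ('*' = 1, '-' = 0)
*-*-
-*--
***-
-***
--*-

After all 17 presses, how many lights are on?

7

gen 0: *-*-
-*--
***-
-***
--*-
gen 1: ***-
*-*-
*-*-
-***
--*-
gen 2: ***-
*-*-
*-*-
-**-
---*
gen 3: ***-
*-*-
***-
*---
-*-*
gen 4: ***-
*-*-
*-*-
-**-
---*
gen 5: ***-
*-*-
*-*-
-*--
-**-
gen 6: ***-
*-*-
***-
*-*-
--*-
gen 7: --*-
--*-
***-
*-*-
--*-
gen 8: --*-
--*-
***-
--*-
***-
gen 9: **--
-**-
***-
--*-
***-
gen 10: ***-
---*
**--
--*-
***-
gen 11: ***-
---*
***-
-*-*
**--
gen 12: ***-
---*
***-
---*
--*-
gen 13: *--*
--**
***-
---*
--*-
gen 14: ***-
---*
***-
---*
--*-
gen 15: ***-
---*
***-
-*-*
**--
gen 16: ***-
-*-*
----
---*
**--
gen 17: **--
--*-
--*-
---*
**--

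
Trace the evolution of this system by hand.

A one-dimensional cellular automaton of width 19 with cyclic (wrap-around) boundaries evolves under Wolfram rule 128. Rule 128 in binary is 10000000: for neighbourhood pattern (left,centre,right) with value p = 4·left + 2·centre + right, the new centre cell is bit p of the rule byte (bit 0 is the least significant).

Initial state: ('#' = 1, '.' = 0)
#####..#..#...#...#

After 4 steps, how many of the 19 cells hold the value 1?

0

[0] #####..#..#...#...#
[1] ####...............
[2] .##................
[3] ...................
[4] ...................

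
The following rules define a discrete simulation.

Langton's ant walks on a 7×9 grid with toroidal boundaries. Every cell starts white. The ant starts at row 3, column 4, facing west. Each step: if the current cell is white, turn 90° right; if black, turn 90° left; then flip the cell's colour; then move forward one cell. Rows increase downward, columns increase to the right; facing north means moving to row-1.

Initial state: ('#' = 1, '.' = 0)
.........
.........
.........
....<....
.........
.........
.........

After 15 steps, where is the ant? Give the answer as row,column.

3,5

k=0  .........
.........
.........
....<....
.........
.........
.........
k=1  .........
.........
....^....
....#....
.........
.........
.........
k=2  .........
.........
....#>...
....#....
.........
.........
.........
k=3  .........
.........
....##...
....#v...
.........
.........
.........
k=4  .........
.........
....##...
....<#...
.........
.........
.........
k=5  .........
.........
....##...
.....#...
....v....
.........
.........
k=6  .........
.........
....##...
.....#...
...<#....
.........
.........
k=7  .........
.........
....##...
...^.#...
...##....
.........
.........
k=8  .........
.........
....##...
...#>#...
...##....
.........
.........
k=9  .........
.........
....##...
...###...
...#v....
.........
.........
k=10  .........
.........
....##...
...###...
...#.>...
.........
.........
k=11  .........
.........
....##...
...###...
...#.#...
.....v...
.........
k=12  .........
.........
....##...
...###...
...#.#...
....<#...
.........
k=13  .........
.........
....##...
...###...
...#^#...
....##...
.........
k=14  .........
.........
....##...
...###...
...##>...
....##...
.........
k=15  .........
.........
....##...
...##^...
...##....
....##...
.........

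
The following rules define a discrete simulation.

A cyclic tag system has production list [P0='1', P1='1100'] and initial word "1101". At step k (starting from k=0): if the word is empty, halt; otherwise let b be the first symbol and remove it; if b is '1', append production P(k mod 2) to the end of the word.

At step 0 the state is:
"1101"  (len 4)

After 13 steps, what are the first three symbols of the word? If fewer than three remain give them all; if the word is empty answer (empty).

t=0: "1101"  (len 4)
t=1: "1011"  (len 4)
t=2: "0111100"  (len 7)
t=3: "111100"  (len 6)
t=4: "111001100"  (len 9)
t=5: "110011001"  (len 9)
t=6: "100110011100"  (len 12)
t=7: "001100111001"  (len 12)
t=8: "01100111001"  (len 11)
t=9: "1100111001"  (len 10)
t=10: "1001110011100"  (len 13)
t=11: "0011100111001"  (len 13)
t=12: "011100111001"  (len 12)
t=13: "11100111001"  (len 11)

111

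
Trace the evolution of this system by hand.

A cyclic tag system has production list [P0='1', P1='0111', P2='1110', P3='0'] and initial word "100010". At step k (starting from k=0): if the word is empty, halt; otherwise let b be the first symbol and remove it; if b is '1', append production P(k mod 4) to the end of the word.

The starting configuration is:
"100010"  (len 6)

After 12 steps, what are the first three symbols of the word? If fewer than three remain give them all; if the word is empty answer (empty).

010

k=0  "100010"  (len 6)
k=1  "000101"  (len 6)
k=2  "00101"  (len 5)
k=3  "0101"  (len 4)
k=4  "101"  (len 3)
k=5  "011"  (len 3)
k=6  "11"  (len 2)
k=7  "11110"  (len 5)
k=8  "11100"  (len 5)
k=9  "11001"  (len 5)
k=10  "10010111"  (len 8)
k=11  "00101111110"  (len 11)
k=12  "0101111110"  (len 10)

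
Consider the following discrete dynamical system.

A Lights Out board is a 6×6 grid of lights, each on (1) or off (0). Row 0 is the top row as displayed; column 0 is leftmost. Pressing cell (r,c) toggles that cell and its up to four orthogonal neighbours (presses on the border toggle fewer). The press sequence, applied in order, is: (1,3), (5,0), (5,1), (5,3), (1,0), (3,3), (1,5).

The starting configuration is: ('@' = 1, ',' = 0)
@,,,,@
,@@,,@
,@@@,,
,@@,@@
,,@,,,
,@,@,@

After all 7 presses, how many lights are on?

17

step 0: @,,,,@
,@@,,@
,@@@,,
,@@,@@
,,@,,,
,@,@,@
step 1: @,,@,@
,@,@@@
,@@,,,
,@@,@@
,,@,,,
,@,@,@
step 2: @,,@,@
,@,@@@
,@@,,,
,@@,@@
@,@,,,
@,,@,@
step 3: @,,@,@
,@,@@@
,@@,,,
,@@,@@
@@@,,,
,@@@,@
step 4: @,,@,@
,@,@@@
,@@,,,
,@@,@@
@@@@,,
,@,,@@
step 5: ,,,@,@
@,,@@@
@@@,,,
,@@,@@
@@@@,,
,@,,@@
step 6: ,,,@,@
@,,@@@
@@@@,,
,@,@,@
@@@,,,
,@,,@@
step 7: ,,,@,,
@,,@,,
@@@@,@
,@,@,@
@@@,,,
,@,,@@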